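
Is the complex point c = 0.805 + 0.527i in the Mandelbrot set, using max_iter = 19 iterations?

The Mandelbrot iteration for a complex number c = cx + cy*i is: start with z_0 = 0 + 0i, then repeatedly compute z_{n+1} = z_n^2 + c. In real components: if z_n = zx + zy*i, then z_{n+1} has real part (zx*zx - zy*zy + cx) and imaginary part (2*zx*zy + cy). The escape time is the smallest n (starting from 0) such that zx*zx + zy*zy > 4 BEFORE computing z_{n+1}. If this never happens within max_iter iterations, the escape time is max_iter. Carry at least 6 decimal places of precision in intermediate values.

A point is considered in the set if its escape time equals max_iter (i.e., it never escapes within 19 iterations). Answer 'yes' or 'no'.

z_0 = 0 + 0i, c = 0.8050 + 0.5270i
Iter 1: z = 0.8050 + 0.5270i, |z|^2 = 0.9258
Iter 2: z = 1.1753 + 1.3755i, |z|^2 = 3.2732
Iter 3: z = 0.2944 + 3.7602i, |z|^2 = 14.2255
Escaped at iteration 3

Answer: no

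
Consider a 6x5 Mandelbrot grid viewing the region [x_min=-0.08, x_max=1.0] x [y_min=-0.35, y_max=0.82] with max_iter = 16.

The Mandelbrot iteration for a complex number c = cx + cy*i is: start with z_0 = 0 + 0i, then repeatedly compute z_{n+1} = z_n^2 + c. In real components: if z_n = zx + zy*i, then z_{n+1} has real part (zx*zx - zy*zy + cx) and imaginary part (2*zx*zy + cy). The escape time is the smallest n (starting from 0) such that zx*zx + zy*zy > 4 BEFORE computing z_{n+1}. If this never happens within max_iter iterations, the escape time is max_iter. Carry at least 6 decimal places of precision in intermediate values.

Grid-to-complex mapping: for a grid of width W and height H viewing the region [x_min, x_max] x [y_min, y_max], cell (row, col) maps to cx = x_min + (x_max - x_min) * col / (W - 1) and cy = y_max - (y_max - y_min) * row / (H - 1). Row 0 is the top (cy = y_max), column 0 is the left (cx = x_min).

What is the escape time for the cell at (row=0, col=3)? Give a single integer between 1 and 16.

z_0 = 0 + 0i, c = 0.5680 + 0.8200i
Iter 1: z = 0.5680 + 0.8200i, |z|^2 = 0.9950
Iter 2: z = 0.2182 + 1.7515i, |z|^2 = 3.1154
Iter 3: z = -2.4522 + 1.5844i, |z|^2 = 8.5238
Escaped at iteration 3

Answer: 3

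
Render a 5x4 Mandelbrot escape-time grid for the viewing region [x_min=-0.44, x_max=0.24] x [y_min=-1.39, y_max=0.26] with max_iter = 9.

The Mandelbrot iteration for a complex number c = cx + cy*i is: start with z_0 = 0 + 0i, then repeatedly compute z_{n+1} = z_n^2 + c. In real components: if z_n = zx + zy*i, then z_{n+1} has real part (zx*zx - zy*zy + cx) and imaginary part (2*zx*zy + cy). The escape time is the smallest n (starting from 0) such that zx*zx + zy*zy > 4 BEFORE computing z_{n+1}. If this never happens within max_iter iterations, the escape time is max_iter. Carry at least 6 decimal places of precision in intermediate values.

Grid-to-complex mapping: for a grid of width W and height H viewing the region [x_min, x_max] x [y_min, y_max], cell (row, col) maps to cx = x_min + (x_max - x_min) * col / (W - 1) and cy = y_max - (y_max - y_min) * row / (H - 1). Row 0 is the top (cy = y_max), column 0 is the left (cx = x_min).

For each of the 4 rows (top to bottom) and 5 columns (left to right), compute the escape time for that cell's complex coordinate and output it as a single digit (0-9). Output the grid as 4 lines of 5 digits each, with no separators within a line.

Answer: 99999
99999
59965
22222

Derivation:
(row=0, col=0): c = -0.4400 + 0.2600i → escape time 9
(row=0, col=1): c = -0.2700 + 0.2600i → escape time 9
(row=0, col=2): c = -0.1000 + 0.2600i → escape time 9
(row=0, col=3): c = 0.0700 + 0.2600i → escape time 9
(row=0, col=4): c = 0.2400 + 0.2600i → escape time 9
(row=1, col=0): c = -0.4400 + -0.2900i → escape time 9
(row=1, col=1): c = -0.2700 + -0.2900i → escape time 9
(row=1, col=2): c = -0.1000 + -0.2900i → escape time 9
(row=1, col=3): c = 0.0700 + -0.2900i → escape time 9
(row=1, col=4): c = 0.2400 + -0.2900i → escape time 9
(row=2, col=0): c = -0.4400 + -0.8400i → escape time 5
(row=2, col=1): c = -0.2700 + -0.8400i → escape time 9
(row=2, col=2): c = -0.1000 + -0.8400i → escape time 9
(row=2, col=3): c = 0.0700 + -0.8400i → escape time 6
(row=2, col=4): c = 0.2400 + -0.8400i → escape time 5
(row=3, col=0): c = -0.4400 + -1.3900i → escape time 2
(row=3, col=1): c = -0.2700 + -1.3900i → escape time 2
(row=3, col=2): c = -0.1000 + -1.3900i → escape time 2
(row=3, col=3): c = 0.0700 + -1.3900i → escape time 2
(row=3, col=4): c = 0.2400 + -1.3900i → escape time 2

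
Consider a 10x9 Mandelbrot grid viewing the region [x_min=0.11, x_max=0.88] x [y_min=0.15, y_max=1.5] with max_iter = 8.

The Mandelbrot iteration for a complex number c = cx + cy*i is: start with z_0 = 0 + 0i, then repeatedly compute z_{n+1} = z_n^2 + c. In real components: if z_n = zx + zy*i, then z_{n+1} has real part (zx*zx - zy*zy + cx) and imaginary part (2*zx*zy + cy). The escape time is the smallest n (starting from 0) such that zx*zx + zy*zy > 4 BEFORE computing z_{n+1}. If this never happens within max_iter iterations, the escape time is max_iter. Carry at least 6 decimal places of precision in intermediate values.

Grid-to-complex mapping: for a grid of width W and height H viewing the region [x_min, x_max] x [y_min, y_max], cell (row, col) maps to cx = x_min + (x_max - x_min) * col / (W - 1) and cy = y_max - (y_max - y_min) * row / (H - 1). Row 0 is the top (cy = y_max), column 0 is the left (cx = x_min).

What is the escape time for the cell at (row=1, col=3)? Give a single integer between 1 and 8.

Answer: 2

Derivation:
z_0 = 0 + 0i, c = 0.3667 + 1.3313i
Iter 1: z = 0.3667 + 1.3313i, |z|^2 = 1.9067
Iter 2: z = -1.2711 + 2.3075i, |z|^2 = 6.9403
Escaped at iteration 2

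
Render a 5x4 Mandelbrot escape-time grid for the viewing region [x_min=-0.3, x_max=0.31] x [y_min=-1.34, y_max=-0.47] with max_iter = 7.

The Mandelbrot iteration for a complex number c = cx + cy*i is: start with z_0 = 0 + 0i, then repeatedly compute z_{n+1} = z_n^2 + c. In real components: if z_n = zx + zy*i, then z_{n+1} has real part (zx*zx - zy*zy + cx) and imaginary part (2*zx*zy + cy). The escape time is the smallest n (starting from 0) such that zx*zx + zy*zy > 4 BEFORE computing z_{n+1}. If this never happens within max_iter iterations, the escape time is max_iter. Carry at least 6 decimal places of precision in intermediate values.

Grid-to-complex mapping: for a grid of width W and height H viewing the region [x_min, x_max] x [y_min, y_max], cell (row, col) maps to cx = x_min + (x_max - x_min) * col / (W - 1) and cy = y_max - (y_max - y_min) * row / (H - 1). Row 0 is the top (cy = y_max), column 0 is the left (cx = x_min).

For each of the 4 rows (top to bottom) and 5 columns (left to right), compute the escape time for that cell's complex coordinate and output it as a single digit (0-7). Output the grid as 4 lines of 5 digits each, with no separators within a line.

Answer: 77777
77765
57543
22222

Derivation:
(row=0, col=0): c = -0.3000 + -0.4700i → escape time 7
(row=0, col=1): c = -0.1475 + -0.4700i → escape time 7
(row=0, col=2): c = 0.0050 + -0.4700i → escape time 7
(row=0, col=3): c = 0.1575 + -0.4700i → escape time 7
(row=0, col=4): c = 0.3100 + -0.4700i → escape time 7
(row=1, col=0): c = -0.3000 + -0.7600i → escape time 7
(row=1, col=1): c = -0.1475 + -0.7600i → escape time 7
(row=1, col=2): c = 0.0050 + -0.7600i → escape time 7
(row=1, col=3): c = 0.1575 + -0.7600i → escape time 6
(row=1, col=4): c = 0.3100 + -0.7600i → escape time 5
(row=2, col=0): c = -0.3000 + -1.0500i → escape time 5
(row=2, col=1): c = -0.1475 + -1.0500i → escape time 7
(row=2, col=2): c = 0.0050 + -1.0500i → escape time 5
(row=2, col=3): c = 0.1575 + -1.0500i → escape time 4
(row=2, col=4): c = 0.3100 + -1.0500i → escape time 3
(row=3, col=0): c = -0.3000 + -1.3400i → escape time 2
(row=3, col=1): c = -0.1475 + -1.3400i → escape time 2
(row=3, col=2): c = 0.0050 + -1.3400i → escape time 2
(row=3, col=3): c = 0.1575 + -1.3400i → escape time 2
(row=3, col=4): c = 0.3100 + -1.3400i → escape time 2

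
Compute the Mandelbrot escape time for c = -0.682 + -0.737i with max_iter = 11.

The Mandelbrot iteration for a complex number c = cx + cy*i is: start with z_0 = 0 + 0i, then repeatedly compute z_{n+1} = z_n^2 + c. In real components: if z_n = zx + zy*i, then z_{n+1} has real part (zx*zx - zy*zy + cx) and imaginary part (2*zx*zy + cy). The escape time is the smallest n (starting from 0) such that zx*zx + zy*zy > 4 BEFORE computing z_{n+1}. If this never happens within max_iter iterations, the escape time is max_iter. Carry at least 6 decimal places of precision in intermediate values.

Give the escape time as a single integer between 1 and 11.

z_0 = 0 + 0i, c = -0.6820 + -0.7370i
Iter 1: z = -0.6820 + -0.7370i, |z|^2 = 1.0083
Iter 2: z = -0.7600 + 0.2683i, |z|^2 = 0.6496
Iter 3: z = -0.1763 + -1.1448i, |z|^2 = 1.3416
Iter 4: z = -1.9615 + -0.3333i, |z|^2 = 3.9585
Iter 5: z = 3.0542 + 0.5707i, |z|^2 = 9.6540
Escaped at iteration 5

Answer: 5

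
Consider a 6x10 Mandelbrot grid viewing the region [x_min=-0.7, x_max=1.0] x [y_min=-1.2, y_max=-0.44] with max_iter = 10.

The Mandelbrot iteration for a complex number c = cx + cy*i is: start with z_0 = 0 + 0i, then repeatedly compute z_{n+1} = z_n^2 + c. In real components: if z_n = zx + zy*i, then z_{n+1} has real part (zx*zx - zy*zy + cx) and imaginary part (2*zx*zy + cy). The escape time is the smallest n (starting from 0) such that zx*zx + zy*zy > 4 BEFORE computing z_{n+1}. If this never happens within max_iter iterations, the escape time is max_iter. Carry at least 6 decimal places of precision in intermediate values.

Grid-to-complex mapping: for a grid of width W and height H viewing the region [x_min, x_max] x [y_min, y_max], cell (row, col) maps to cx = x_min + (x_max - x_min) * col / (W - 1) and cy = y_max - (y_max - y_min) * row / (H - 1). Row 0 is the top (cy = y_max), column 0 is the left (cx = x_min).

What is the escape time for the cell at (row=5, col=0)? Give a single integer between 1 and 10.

Answer: 4

Derivation:
z_0 = 0 + 0i, c = -0.7000 + -0.8622i
Iter 1: z = -0.7000 + -0.8622i, |z|^2 = 1.2334
Iter 2: z = -0.9534 + 0.3449i, |z|^2 = 1.0280
Iter 3: z = 0.0901 + -1.5199i, |z|^2 = 2.3181
Iter 4: z = -3.0019 + -1.1360i, |z|^2 = 10.3020
Escaped at iteration 4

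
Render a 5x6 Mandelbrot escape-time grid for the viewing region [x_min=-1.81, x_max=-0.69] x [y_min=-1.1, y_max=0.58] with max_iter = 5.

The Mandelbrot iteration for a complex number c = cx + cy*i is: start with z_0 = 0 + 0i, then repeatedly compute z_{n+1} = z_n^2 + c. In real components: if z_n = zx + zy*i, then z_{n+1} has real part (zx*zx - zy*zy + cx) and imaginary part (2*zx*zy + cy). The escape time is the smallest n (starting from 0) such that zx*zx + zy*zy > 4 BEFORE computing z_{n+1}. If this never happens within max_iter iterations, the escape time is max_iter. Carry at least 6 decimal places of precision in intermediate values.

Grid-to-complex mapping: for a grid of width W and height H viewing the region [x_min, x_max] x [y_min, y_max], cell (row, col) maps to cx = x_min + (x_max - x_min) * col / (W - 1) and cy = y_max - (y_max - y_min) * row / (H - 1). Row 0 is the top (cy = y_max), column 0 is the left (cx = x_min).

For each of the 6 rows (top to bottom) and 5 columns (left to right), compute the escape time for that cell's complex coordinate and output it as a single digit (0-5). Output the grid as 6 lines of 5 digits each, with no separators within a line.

(row=0, col=0): c = -1.8100 + 0.5800i → escape time 3
(row=0, col=1): c = -1.5300 + 0.5800i → escape time 3
(row=0, col=2): c = -1.2500 + 0.5800i → escape time 3
(row=0, col=3): c = -0.9700 + 0.5800i → escape time 5
(row=0, col=4): c = -0.6900 + 0.5800i → escape time 5
(row=1, col=0): c = -1.8100 + 0.2440i → escape time 4
(row=1, col=1): c = -1.5300 + 0.2440i → escape time 5
(row=1, col=2): c = -1.2500 + 0.2440i → escape time 5
(row=1, col=3): c = -0.9700 + 0.2440i → escape time 5
(row=1, col=4): c = -0.6900 + 0.2440i → escape time 5
(row=2, col=0): c = -1.8100 + -0.0920i → escape time 4
(row=2, col=1): c = -1.5300 + -0.0920i → escape time 5
(row=2, col=2): c = -1.2500 + -0.0920i → escape time 5
(row=2, col=3): c = -0.9700 + -0.0920i → escape time 5
(row=2, col=4): c = -0.6900 + -0.0920i → escape time 5
(row=3, col=0): c = -1.8100 + -0.4280i → escape time 3
(row=3, col=1): c = -1.5300 + -0.4280i → escape time 3
(row=3, col=2): c = -1.2500 + -0.4280i → escape time 5
(row=3, col=3): c = -0.9700 + -0.4280i → escape time 5
(row=3, col=4): c = -0.6900 + -0.4280i → escape time 5
(row=4, col=0): c = -1.8100 + -0.7640i → escape time 2
(row=4, col=1): c = -1.5300 + -0.7640i → escape time 3
(row=4, col=2): c = -1.2500 + -0.7640i → escape time 3
(row=4, col=3): c = -0.9700 + -0.7640i → escape time 4
(row=4, col=4): c = -0.6900 + -0.7640i → escape time 4
(row=5, col=0): c = -1.8100 + -1.1000i → escape time 1
(row=5, col=1): c = -1.5300 + -1.1000i → escape time 2
(row=5, col=2): c = -1.2500 + -1.1000i → escape time 3
(row=5, col=3): c = -0.9700 + -1.1000i → escape time 3
(row=5, col=4): c = -0.6900 + -1.1000i → escape time 3

Answer: 33355
45555
45555
33555
23344
12333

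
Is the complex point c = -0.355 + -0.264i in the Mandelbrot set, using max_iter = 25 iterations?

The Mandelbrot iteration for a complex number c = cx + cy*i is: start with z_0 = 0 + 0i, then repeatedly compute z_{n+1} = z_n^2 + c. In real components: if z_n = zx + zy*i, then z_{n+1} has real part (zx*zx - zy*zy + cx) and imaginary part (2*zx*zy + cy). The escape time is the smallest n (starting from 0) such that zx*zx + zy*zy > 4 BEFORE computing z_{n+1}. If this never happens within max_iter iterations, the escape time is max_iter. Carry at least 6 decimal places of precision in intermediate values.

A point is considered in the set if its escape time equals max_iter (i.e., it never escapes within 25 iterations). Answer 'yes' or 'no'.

Answer: yes

Derivation:
z_0 = 0 + 0i, c = -0.3550 + -0.2640i
Iter 1: z = -0.3550 + -0.2640i, |z|^2 = 0.1957
Iter 2: z = -0.2987 + -0.0766i, |z|^2 = 0.0951
Iter 3: z = -0.2717 + -0.2183i, |z|^2 = 0.1214
Iter 4: z = -0.3288 + -0.1454i, |z|^2 = 0.1293
Iter 5: z = -0.2680 + -0.1684i, |z|^2 = 0.1002
Iter 6: z = -0.3115 + -0.1738i, |z|^2 = 0.1272
Iter 7: z = -0.2881 + -0.1557i, |z|^2 = 0.1073
Iter 8: z = -0.2962 + -0.1742i, |z|^2 = 0.1181
Iter 9: z = -0.2976 + -0.1608i, |z|^2 = 0.1144
Iter 10: z = -0.2923 + -0.1683i, |z|^2 = 0.1138
Iter 11: z = -0.2979 + -0.1656i, |z|^2 = 0.1162
Iter 12: z = -0.2937 + -0.1653i, |z|^2 = 0.1136
Iter 13: z = -0.2961 + -0.1669i, |z|^2 = 0.1155
Iter 14: z = -0.2952 + -0.1652i, |z|^2 = 0.1144
Iter 15: z = -0.2951 + -0.1665i, |z|^2 = 0.1148
Iter 16: z = -0.2956 + -0.1657i, |z|^2 = 0.1148
Iter 17: z = -0.2951 + -0.1660i, |z|^2 = 0.1146
Iter 18: z = -0.2955 + -0.1660i, |z|^2 = 0.1149
Iter 19: z = -0.2952 + -0.1659i, |z|^2 = 0.1147
Iter 20: z = -0.2953 + -0.1660i, |z|^2 = 0.1148
Iter 21: z = -0.2953 + -0.1659i, |z|^2 = 0.1148
Iter 22: z = -0.2953 + -0.1660i, |z|^2 = 0.1148
Iter 23: z = -0.2954 + -0.1660i, |z|^2 = 0.1148
Iter 24: z = -0.2953 + -0.1660i, |z|^2 = 0.1148
Did not escape in 25 iterations → in set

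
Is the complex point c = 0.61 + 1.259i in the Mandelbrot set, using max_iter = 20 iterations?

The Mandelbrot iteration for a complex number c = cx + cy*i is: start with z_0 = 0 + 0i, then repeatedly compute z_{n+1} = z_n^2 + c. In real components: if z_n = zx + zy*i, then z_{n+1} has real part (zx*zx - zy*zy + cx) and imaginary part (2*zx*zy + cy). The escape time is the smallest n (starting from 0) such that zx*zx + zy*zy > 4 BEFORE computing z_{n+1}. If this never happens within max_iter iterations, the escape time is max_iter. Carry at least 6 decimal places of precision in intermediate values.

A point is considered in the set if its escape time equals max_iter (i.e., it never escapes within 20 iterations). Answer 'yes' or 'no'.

z_0 = 0 + 0i, c = 0.6100 + 1.2590i
Iter 1: z = 0.6100 + 1.2590i, |z|^2 = 1.9572
Iter 2: z = -0.6030 + 2.7950i, |z|^2 = 8.1755
Escaped at iteration 2

Answer: no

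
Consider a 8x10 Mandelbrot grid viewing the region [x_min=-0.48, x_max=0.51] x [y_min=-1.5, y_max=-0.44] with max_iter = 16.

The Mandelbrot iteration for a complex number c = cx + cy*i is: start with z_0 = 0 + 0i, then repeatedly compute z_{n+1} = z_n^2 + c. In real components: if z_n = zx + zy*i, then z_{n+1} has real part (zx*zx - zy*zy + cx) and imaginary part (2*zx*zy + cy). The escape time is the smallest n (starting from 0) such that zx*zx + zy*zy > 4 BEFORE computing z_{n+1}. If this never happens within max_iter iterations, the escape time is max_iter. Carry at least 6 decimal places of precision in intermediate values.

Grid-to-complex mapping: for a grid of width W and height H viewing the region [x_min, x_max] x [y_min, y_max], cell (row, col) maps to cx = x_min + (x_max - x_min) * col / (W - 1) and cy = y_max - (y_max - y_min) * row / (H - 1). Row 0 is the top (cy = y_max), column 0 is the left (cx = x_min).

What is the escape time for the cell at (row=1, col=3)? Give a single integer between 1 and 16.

z_0 = 0 + 0i, c = -0.0557 + -0.5578i
Iter 1: z = -0.0557 + -0.5578i, |z|^2 = 0.3142
Iter 2: z = -0.3637 + -0.4956i, |z|^2 = 0.3779
Iter 3: z = -0.1691 + -0.1972i, |z|^2 = 0.0675
Iter 4: z = -0.0660 + -0.4911i, |z|^2 = 0.2455
Iter 5: z = -0.2925 + -0.4929i, |z|^2 = 0.3285
Iter 6: z = -0.2131 + -0.2694i, |z|^2 = 0.1180
Iter 7: z = -0.0829 + -0.4430i, |z|^2 = 0.2031
Iter 8: z = -0.2451 + -0.4844i, |z|^2 = 0.2947
Iter 9: z = -0.2303 + -0.3204i, |z|^2 = 0.1557
Iter 10: z = -0.1053 + -0.4102i, |z|^2 = 0.1794
Iter 11: z = -0.2129 + -0.4714i, |z|^2 = 0.2675
Iter 12: z = -0.2326 + -0.3571i, |z|^2 = 0.1816
Iter 13: z = -0.1291 + -0.3917i, |z|^2 = 0.1701
Iter 14: z = -0.1925 + -0.4566i, |z|^2 = 0.2455
Iter 15: z = -0.2272 + -0.3820i, |z|^2 = 0.1975

Answer: 16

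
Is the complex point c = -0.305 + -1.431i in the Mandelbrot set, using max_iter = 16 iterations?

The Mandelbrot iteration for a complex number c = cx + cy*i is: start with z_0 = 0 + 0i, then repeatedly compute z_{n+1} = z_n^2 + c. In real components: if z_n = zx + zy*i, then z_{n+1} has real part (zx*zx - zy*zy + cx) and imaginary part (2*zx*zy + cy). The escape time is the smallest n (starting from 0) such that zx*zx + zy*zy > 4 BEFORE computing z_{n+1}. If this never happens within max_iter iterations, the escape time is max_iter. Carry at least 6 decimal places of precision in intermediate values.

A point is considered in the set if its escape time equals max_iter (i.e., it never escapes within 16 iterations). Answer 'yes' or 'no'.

Answer: no

Derivation:
z_0 = 0 + 0i, c = -0.3050 + -1.4310i
Iter 1: z = -0.3050 + -1.4310i, |z|^2 = 2.1408
Iter 2: z = -2.2597 + -0.5581i, |z|^2 = 5.4179
Escaped at iteration 2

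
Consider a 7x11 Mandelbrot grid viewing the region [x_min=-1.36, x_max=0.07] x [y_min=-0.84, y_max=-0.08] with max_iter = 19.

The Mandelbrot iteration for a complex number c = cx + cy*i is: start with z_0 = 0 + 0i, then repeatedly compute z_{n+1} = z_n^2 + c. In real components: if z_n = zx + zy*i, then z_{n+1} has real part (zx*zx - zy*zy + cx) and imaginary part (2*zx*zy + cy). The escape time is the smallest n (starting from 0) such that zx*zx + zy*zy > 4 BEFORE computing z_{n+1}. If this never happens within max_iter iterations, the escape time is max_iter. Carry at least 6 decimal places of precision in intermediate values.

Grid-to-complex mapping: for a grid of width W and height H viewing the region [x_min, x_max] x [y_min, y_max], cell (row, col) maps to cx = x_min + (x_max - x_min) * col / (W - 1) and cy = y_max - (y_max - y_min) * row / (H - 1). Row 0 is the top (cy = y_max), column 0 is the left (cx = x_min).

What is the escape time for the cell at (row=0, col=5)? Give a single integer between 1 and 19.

Answer: 19

Derivation:
z_0 = 0 + 0i, c = -0.1683 + -0.0800i
Iter 1: z = -0.1683 + -0.0800i, |z|^2 = 0.0347
Iter 2: z = -0.1464 + -0.0531i, |z|^2 = 0.0242
Iter 3: z = -0.1497 + -0.0645i, |z|^2 = 0.0266
Iter 4: z = -0.1501 + -0.0607i, |z|^2 = 0.0262
Iter 5: z = -0.1495 + -0.0618i, |z|^2 = 0.0262
Iter 6: z = -0.1498 + -0.0615i, |z|^2 = 0.0262
Iter 7: z = -0.1497 + -0.0616i, |z|^2 = 0.0262
Iter 8: z = -0.1497 + -0.0616i, |z|^2 = 0.0262
Iter 9: z = -0.1497 + -0.0616i, |z|^2 = 0.0262
Iter 10: z = -0.1497 + -0.0616i, |z|^2 = 0.0262
Iter 11: z = -0.1497 + -0.0616i, |z|^2 = 0.0262
Iter 12: z = -0.1497 + -0.0616i, |z|^2 = 0.0262
Iter 13: z = -0.1497 + -0.0616i, |z|^2 = 0.0262
Iter 14: z = -0.1497 + -0.0616i, |z|^2 = 0.0262
Iter 15: z = -0.1497 + -0.0616i, |z|^2 = 0.0262
Iter 16: z = -0.1497 + -0.0616i, |z|^2 = 0.0262
Iter 17: z = -0.1497 + -0.0616i, |z|^2 = 0.0262
Iter 18: z = -0.1497 + -0.0616i, |z|^2 = 0.0262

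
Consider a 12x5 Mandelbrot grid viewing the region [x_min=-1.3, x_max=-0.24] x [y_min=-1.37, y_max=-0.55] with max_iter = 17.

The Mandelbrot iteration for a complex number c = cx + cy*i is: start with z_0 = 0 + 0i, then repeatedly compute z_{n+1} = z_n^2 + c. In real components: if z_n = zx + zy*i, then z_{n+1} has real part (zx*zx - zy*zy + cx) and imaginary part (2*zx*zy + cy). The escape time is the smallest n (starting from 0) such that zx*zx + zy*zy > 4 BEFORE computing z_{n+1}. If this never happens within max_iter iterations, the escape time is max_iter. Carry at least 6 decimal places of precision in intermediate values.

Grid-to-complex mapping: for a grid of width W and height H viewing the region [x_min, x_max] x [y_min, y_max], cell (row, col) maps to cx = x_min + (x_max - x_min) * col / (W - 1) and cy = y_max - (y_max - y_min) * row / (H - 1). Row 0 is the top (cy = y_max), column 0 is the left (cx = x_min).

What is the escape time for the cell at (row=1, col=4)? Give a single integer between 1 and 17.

z_0 = 0 + 0i, c = -0.9145 + -0.7550i
Iter 1: z = -0.9145 + -0.7550i, |z|^2 = 1.4064
Iter 2: z = -0.6482 + 0.6260i, |z|^2 = 0.8120
Iter 3: z = -0.8862 + -1.5665i, |z|^2 = 3.2393
Iter 4: z = -2.5829 + 2.0215i, |z|^2 = 10.7583
Escaped at iteration 4

Answer: 4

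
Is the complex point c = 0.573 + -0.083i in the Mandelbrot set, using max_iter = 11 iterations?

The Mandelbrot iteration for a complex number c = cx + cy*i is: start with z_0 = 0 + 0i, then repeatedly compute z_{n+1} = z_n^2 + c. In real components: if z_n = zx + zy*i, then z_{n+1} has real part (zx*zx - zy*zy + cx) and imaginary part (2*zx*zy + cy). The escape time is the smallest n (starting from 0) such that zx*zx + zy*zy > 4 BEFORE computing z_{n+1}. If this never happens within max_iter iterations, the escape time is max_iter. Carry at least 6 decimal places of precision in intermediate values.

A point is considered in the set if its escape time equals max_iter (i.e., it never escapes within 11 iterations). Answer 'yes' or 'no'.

z_0 = 0 + 0i, c = 0.5730 + -0.0830i
Iter 1: z = 0.5730 + -0.0830i, |z|^2 = 0.3352
Iter 2: z = 0.8944 + -0.1781i, |z|^2 = 0.8317
Iter 3: z = 1.3413 + -0.4016i, |z|^2 = 1.9604
Iter 4: z = 2.2108 + -1.1604i, |z|^2 = 6.2341
Escaped at iteration 4

Answer: no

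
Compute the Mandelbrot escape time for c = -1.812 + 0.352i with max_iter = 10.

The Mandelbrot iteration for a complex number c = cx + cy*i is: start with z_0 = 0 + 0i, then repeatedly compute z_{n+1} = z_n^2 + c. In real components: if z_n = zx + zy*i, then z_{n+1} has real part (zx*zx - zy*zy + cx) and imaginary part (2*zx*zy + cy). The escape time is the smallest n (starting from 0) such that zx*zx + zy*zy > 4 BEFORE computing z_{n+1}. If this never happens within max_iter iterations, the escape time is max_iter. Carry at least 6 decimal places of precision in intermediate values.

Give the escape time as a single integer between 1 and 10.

z_0 = 0 + 0i, c = -1.8120 + 0.3520i
Iter 1: z = -1.8120 + 0.3520i, |z|^2 = 3.4072
Iter 2: z = 1.3474 + -0.9236i, |z|^2 = 2.6687
Iter 3: z = -0.8495 + -2.1371i, |z|^2 = 5.2890
Escaped at iteration 3

Answer: 3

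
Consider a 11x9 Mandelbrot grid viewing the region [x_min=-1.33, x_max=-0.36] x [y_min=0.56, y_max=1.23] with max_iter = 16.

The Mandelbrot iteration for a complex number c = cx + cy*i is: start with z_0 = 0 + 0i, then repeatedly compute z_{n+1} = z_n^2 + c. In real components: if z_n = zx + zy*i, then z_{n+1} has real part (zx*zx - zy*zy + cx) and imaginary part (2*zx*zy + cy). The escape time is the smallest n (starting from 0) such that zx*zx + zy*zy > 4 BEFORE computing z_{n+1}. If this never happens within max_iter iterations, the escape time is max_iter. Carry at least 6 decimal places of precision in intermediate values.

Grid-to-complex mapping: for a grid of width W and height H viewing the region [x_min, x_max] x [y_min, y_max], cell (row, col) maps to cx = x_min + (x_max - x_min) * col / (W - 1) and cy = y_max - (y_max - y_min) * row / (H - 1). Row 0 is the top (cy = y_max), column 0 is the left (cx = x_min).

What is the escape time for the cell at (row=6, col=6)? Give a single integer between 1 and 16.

Answer: 4

Derivation:
z_0 = 0 + 0i, c = -0.7480 + 0.7275i
Iter 1: z = -0.7480 + 0.7275i, |z|^2 = 1.0888
Iter 2: z = -0.7178 + -0.3608i, |z|^2 = 0.6454
Iter 3: z = -0.3630 + 1.2455i, |z|^2 = 1.6830
Iter 4: z = -2.1674 + -0.1768i, |z|^2 = 4.7291
Escaped at iteration 4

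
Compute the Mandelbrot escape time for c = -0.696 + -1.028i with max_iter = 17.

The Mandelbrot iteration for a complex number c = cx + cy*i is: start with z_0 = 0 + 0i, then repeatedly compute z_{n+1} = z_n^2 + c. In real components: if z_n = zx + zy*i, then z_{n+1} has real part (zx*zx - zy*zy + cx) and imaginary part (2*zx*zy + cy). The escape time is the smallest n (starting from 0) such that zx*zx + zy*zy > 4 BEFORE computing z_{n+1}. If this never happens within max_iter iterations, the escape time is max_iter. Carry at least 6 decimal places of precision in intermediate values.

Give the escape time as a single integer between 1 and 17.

Answer: 3

Derivation:
z_0 = 0 + 0i, c = -0.6960 + -1.0280i
Iter 1: z = -0.6960 + -1.0280i, |z|^2 = 1.5412
Iter 2: z = -1.2684 + 0.4030i, |z|^2 = 1.7711
Iter 3: z = 0.7504 + -2.0502i, |z|^2 = 4.7666
Escaped at iteration 3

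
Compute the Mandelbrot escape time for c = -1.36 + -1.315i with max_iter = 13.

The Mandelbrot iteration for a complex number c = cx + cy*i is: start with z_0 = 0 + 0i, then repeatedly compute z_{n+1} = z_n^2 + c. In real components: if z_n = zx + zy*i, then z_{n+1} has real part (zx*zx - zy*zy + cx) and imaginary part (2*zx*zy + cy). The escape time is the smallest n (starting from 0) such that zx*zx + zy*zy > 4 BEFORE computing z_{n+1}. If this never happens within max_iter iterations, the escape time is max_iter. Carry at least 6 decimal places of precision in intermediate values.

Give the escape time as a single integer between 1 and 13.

Answer: 2

Derivation:
z_0 = 0 + 0i, c = -1.3600 + -1.3150i
Iter 1: z = -1.3600 + -1.3150i, |z|^2 = 3.5788
Iter 2: z = -1.2396 + 2.2618i, |z|^2 = 6.6524
Escaped at iteration 2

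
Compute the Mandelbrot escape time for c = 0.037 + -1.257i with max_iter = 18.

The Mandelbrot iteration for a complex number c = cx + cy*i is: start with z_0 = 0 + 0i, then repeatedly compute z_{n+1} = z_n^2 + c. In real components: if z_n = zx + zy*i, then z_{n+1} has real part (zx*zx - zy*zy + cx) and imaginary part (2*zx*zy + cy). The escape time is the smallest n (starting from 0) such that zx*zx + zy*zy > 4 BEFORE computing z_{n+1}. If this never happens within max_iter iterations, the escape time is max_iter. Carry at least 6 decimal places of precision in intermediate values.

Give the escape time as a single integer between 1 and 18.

Answer: 2

Derivation:
z_0 = 0 + 0i, c = 0.0370 + -1.2570i
Iter 1: z = 0.0370 + -1.2570i, |z|^2 = 1.5814
Iter 2: z = -1.5417 + -1.3500i, |z|^2 = 4.1993
Escaped at iteration 2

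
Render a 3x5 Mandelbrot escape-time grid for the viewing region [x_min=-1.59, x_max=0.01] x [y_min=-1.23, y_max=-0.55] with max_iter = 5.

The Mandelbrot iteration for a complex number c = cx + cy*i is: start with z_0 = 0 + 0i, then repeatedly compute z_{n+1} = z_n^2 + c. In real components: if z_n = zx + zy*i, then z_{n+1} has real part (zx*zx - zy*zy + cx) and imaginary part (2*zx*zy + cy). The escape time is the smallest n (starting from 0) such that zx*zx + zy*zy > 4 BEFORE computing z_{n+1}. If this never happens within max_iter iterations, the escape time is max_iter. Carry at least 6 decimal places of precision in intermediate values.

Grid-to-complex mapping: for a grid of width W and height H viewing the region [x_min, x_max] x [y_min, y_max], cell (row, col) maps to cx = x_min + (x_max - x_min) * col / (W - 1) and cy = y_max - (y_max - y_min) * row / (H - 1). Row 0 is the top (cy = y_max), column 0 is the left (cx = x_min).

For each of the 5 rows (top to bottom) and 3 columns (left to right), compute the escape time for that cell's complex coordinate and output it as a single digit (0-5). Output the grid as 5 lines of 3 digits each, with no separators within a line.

(row=0, col=0): c = -1.5900 + -0.5500i → escape time 3
(row=0, col=1): c = -0.7900 + -0.5500i → escape time 5
(row=0, col=2): c = 0.0100 + -0.5500i → escape time 5
(row=1, col=0): c = -1.5900 + -0.7200i → escape time 3
(row=1, col=1): c = -0.7900 + -0.7200i → escape time 4
(row=1, col=2): c = 0.0100 + -0.7200i → escape time 5
(row=2, col=0): c = -1.5900 + -0.8900i → escape time 3
(row=2, col=1): c = -0.7900 + -0.8900i → escape time 4
(row=2, col=2): c = 0.0100 + -0.8900i → escape time 5
(row=3, col=0): c = -1.5900 + -1.0600i → escape time 2
(row=3, col=1): c = -0.7900 + -1.0600i → escape time 3
(row=3, col=2): c = 0.0100 + -1.0600i → escape time 5
(row=4, col=0): c = -1.5900 + -1.2300i → escape time 1
(row=4, col=1): c = -0.7900 + -1.2300i → escape time 3
(row=4, col=2): c = 0.0100 + -1.2300i → escape time 3

Answer: 355
345
345
235
133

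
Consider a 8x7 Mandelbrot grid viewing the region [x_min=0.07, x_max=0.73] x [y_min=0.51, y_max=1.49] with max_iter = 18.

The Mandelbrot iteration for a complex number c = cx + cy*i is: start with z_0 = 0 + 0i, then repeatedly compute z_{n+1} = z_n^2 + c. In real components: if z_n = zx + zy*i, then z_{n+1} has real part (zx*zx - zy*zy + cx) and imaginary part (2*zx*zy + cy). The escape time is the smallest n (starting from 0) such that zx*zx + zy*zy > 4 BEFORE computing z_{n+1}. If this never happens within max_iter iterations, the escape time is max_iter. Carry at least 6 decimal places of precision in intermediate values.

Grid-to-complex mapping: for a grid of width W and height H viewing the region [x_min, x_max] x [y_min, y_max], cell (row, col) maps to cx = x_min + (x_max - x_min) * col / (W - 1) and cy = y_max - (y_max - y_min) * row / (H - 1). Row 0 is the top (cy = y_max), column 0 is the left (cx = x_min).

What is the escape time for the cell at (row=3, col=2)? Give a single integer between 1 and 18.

z_0 = 0 + 0i, c = 0.2586 + 1.0000i
Iter 1: z = 0.2586 + 1.0000i, |z|^2 = 1.0669
Iter 2: z = -0.6746 + 1.5171i, |z|^2 = 2.7568
Iter 3: z = -1.5881 + -1.0468i, |z|^2 = 3.6180
Iter 4: z = 1.6848 + 4.3250i, |z|^2 = 21.5439
Escaped at iteration 4

Answer: 4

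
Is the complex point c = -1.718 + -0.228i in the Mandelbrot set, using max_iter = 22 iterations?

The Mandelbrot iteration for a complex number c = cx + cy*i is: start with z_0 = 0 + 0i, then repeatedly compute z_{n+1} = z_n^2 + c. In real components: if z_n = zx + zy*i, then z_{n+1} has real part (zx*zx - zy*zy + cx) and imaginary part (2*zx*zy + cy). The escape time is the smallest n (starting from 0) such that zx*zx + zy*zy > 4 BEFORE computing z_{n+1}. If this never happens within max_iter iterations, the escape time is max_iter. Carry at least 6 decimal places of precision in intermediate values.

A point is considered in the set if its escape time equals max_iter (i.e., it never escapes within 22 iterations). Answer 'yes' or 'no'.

z_0 = 0 + 0i, c = -1.7180 + -0.2280i
Iter 1: z = -1.7180 + -0.2280i, |z|^2 = 3.0035
Iter 2: z = 1.1815 + 0.5554i, |z|^2 = 1.7045
Iter 3: z = -0.6304 + 1.0845i, |z|^2 = 1.5735
Iter 4: z = -2.4966 + -1.5954i, |z|^2 = 8.7784
Escaped at iteration 4

Answer: no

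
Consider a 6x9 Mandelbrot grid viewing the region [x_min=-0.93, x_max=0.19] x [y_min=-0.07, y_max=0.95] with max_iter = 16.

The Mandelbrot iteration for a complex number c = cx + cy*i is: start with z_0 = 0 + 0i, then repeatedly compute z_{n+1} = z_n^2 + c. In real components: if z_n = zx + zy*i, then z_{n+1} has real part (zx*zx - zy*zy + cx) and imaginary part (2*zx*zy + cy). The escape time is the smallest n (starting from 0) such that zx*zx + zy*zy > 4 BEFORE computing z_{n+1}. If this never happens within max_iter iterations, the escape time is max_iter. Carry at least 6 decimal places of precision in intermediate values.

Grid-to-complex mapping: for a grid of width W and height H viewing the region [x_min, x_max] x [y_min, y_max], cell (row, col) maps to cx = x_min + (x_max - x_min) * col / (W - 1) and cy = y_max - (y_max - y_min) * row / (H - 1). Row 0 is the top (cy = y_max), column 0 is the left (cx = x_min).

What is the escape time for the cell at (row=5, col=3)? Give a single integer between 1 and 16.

z_0 = 0 + 0i, c = -0.2580 + 0.3125i
Iter 1: z = -0.2580 + 0.3125i, |z|^2 = 0.1642
Iter 2: z = -0.2891 + 0.1512i, |z|^2 = 0.1065
Iter 3: z = -0.1973 + 0.2250i, |z|^2 = 0.0896
Iter 4: z = -0.2697 + 0.2237i, |z|^2 = 0.1228
Iter 5: z = -0.2353 + 0.1918i, |z|^2 = 0.0922
Iter 6: z = -0.2394 + 0.2222i, |z|^2 = 0.1067
Iter 7: z = -0.2501 + 0.2061i, |z|^2 = 0.1050
Iter 8: z = -0.2379 + 0.2094i, |z|^2 = 0.1005
Iter 9: z = -0.2452 + 0.2128i, |z|^2 = 0.1054
Iter 10: z = -0.2432 + 0.2081i, |z|^2 = 0.1024
Iter 11: z = -0.2422 + 0.2113i, |z|^2 = 0.1033
Iter 12: z = -0.2440 + 0.2102i, |z|^2 = 0.1037
Iter 13: z = -0.2426 + 0.2099i, |z|^2 = 0.1029
Iter 14: z = -0.2432 + 0.2106i, |z|^2 = 0.1035
Iter 15: z = -0.2432 + 0.2101i, |z|^2 = 0.1033

Answer: 16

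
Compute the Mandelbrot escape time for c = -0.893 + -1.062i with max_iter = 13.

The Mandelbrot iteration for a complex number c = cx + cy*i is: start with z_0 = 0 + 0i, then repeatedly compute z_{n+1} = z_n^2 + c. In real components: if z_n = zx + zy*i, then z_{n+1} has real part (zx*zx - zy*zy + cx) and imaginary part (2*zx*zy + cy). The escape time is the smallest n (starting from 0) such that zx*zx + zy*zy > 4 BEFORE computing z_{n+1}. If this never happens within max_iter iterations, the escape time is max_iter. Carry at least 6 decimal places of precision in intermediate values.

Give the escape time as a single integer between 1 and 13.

Answer: 3

Derivation:
z_0 = 0 + 0i, c = -0.8930 + -1.0620i
Iter 1: z = -0.8930 + -1.0620i, |z|^2 = 1.9253
Iter 2: z = -1.2234 + 0.8347i, |z|^2 = 2.1935
Iter 3: z = -0.0931 + -3.1044i, |z|^2 = 9.6461
Escaped at iteration 3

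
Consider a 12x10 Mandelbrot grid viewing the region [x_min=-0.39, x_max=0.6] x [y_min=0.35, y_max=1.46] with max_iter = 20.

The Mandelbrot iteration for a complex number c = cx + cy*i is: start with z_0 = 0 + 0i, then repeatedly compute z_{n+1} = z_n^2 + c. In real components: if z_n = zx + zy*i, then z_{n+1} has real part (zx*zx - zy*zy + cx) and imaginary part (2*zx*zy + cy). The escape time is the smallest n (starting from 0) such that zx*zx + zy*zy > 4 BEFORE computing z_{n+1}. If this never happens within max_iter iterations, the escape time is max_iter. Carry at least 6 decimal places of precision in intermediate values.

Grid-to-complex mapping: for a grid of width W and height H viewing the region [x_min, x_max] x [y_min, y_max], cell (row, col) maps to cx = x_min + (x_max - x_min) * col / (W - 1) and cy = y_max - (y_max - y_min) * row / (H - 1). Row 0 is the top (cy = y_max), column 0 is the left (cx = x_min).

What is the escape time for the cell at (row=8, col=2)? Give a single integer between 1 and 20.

z_0 = 0 + 0i, c = -0.2100 + 0.4733i
Iter 1: z = -0.2100 + 0.4733i, |z|^2 = 0.2681
Iter 2: z = -0.3899 + 0.2745i, |z|^2 = 0.2274
Iter 3: z = -0.1333 + 0.2592i, |z|^2 = 0.0850
Iter 4: z = -0.2594 + 0.4042i, |z|^2 = 0.2307
Iter 5: z = -0.3061 + 0.2636i, |z|^2 = 0.1632
Iter 6: z = -0.1858 + 0.3120i, |z|^2 = 0.1318
Iter 7: z = -0.2728 + 0.3574i, |z|^2 = 0.2022
Iter 8: z = -0.2633 + 0.2783i, |z|^2 = 0.1468
Iter 9: z = -0.2181 + 0.3268i, |z|^2 = 0.1543
Iter 10: z = -0.2692 + 0.3308i, |z|^2 = 0.1819
Iter 11: z = -0.2470 + 0.2952i, |z|^2 = 0.1482
Iter 12: z = -0.2362 + 0.3275i, |z|^2 = 0.1630
Iter 13: z = -0.2615 + 0.3186i, |z|^2 = 0.1699
Iter 14: z = -0.2432 + 0.3067i, |z|^2 = 0.1532
Iter 15: z = -0.2449 + 0.3242i, |z|^2 = 0.1651
Iter 16: z = -0.2551 + 0.3145i, |z|^2 = 0.1640
Iter 17: z = -0.2439 + 0.3129i, |z|^2 = 0.1573
Iter 18: z = -0.2484 + 0.3207i, |z|^2 = 0.1646
Iter 19: z = -0.2512 + 0.3140i, |z|^2 = 0.1617

Answer: 20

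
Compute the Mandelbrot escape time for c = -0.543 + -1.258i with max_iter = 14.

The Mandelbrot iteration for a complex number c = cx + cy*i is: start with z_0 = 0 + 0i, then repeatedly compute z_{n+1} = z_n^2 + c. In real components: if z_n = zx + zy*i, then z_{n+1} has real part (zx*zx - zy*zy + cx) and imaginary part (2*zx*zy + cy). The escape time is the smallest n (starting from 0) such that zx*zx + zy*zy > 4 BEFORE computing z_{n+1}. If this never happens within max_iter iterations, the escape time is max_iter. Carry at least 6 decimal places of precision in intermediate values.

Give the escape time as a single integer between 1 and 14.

z_0 = 0 + 0i, c = -0.5430 + -1.2580i
Iter 1: z = -0.5430 + -1.2580i, |z|^2 = 1.8774
Iter 2: z = -1.8307 + 0.1082i, |z|^2 = 3.3632
Iter 3: z = 2.7968 + -1.6541i, |z|^2 = 10.5583
Escaped at iteration 3

Answer: 3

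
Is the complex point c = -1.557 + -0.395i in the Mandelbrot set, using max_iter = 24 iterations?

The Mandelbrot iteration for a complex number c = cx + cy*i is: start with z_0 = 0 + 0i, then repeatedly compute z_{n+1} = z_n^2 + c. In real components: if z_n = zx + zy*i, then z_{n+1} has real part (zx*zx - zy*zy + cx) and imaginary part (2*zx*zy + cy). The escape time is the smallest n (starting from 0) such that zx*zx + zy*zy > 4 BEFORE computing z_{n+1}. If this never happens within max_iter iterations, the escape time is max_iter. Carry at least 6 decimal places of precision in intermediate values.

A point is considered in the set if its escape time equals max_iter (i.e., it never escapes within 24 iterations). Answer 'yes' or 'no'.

z_0 = 0 + 0i, c = -1.5570 + -0.3950i
Iter 1: z = -1.5570 + -0.3950i, |z|^2 = 2.5803
Iter 2: z = 0.7112 + 0.8350i, |z|^2 = 1.2031
Iter 3: z = -1.7484 + 0.7928i, |z|^2 = 3.6855
Iter 4: z = 0.8715 + -3.1673i, |z|^2 = 10.7912
Escaped at iteration 4

Answer: no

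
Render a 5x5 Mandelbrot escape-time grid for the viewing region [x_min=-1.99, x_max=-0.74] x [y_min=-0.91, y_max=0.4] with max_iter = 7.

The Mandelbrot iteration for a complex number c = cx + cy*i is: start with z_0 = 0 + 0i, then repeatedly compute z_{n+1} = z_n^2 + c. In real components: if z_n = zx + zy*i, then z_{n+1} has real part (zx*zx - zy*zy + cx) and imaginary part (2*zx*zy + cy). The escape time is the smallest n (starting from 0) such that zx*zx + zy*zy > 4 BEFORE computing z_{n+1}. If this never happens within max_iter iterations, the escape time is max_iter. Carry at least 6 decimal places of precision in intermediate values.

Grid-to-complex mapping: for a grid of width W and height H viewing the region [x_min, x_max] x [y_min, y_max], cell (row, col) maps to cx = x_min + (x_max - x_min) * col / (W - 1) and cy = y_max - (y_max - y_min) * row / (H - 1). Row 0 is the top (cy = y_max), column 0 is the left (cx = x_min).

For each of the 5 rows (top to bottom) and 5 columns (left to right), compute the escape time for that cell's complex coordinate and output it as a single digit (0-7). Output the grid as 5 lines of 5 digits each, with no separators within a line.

(row=0, col=0): c = -1.9900 + 0.4000i → escape time 1
(row=0, col=1): c = -1.6775 + 0.4000i → escape time 3
(row=0, col=2): c = -1.3650 + 0.4000i → escape time 5
(row=0, col=3): c = -1.0525 + 0.4000i → escape time 7
(row=0, col=4): c = -0.7400 + 0.4000i → escape time 7
(row=1, col=0): c = -1.9900 + 0.0725i → escape time 4
(row=1, col=1): c = -1.6775 + 0.0725i → escape time 6
(row=1, col=2): c = -1.3650 + 0.0725i → escape time 7
(row=1, col=3): c = -1.0525 + 0.0725i → escape time 7
(row=1, col=4): c = -0.7400 + 0.0725i → escape time 7
(row=2, col=0): c = -1.9900 + -0.2550i → escape time 1
(row=2, col=1): c = -1.6775 + -0.2550i → escape time 4
(row=2, col=2): c = -1.3650 + -0.2550i → escape time 6
(row=2, col=3): c = -1.0525 + -0.2550i → escape time 7
(row=2, col=4): c = -0.7400 + -0.2550i → escape time 7
(row=3, col=0): c = -1.9900 + -0.5825i → escape time 1
(row=3, col=1): c = -1.6775 + -0.5825i → escape time 3
(row=3, col=2): c = -1.3650 + -0.5825i → escape time 3
(row=3, col=3): c = -1.0525 + -0.5825i → escape time 4
(row=3, col=4): c = -0.7400 + -0.5825i → escape time 6
(row=4, col=0): c = -1.9900 + -0.9100i → escape time 1
(row=4, col=1): c = -1.6775 + -0.9100i → escape time 2
(row=4, col=2): c = -1.3650 + -0.9100i → escape time 3
(row=4, col=3): c = -1.0525 + -0.9100i → escape time 3
(row=4, col=4): c = -0.7400 + -0.9100i → escape time 4

Answer: 13577
46777
14677
13346
12334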